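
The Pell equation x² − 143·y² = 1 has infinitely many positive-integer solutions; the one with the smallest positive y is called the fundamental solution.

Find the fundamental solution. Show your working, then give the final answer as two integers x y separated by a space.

[11; 1,22] for √143; ℓ=2 ⇒ convergent index 1
step 0: (11, 1)  from 11·(1,0) + (0,1)
step 1: (12, 1)  from 1·(11,1) + (1,0)
fundamental: x₁=12, y₁=1  (since 144 − 143·1 = 1)

12 1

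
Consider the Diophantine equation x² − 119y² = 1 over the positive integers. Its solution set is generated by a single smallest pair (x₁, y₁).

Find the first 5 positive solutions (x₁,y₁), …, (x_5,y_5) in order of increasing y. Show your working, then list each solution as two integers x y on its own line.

120 11
28799 2640
6911640 633589
1658764801 152058720
398096640600 36493459211

[10; 1,9,1,20] for √119; ℓ=4 ⇒ convergent index 3
i=0: a=10 ⇒ p=10, q=1
…
i=2: a=9 ⇒ p=109, q=10
i=3: a=1 ⇒ p=120, q=11
→ (120, 11).  Check: 120²=14400, 119·11²=14399, difference 1.
(x_2, y_2) = (120·120 + 119·11·11, 120·11 + 11·120) = (28799, 2640)
(x_3, y_3) = (120·28799 + 119·11·2640, 120·2640 + 11·28799) = (6911640, 633589)
(x_4, y_4) = (120·6911640 + 119·11·633589, 120·633589 + 11·6911640) = (1658764801, 152058720)
(x_5, y_5) = (120·1658764801 + 119·11·152058720, 120·152058720 + 11·1658764801) = (398096640600, 36493459211)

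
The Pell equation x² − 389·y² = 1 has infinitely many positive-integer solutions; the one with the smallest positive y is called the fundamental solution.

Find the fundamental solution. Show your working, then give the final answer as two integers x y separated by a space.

[19; 1,2,1,1,1,1,2,1,38] for √389; ℓ=9 ⇒ convergent index 17
k=0  a_k=19  p_k/q_k = 19/1
k=1  a_k=1  p_k/q_k = 20/1
k=2  a_k=2  p_k/q_k = 59/3
…
k=5  a_k=1  p_k/q_k = 217/11
k=6  a_k=1  p_k/q_k = 355/18
k=7  a_k=2  p_k/q_k = 927/47
k=8  a_k=1  p_k/q_k = 1282/65
…
k=10  a_k=1  p_k/q_k = 50925/2582
…
k=16  a_k=2  p_k/q_k = 2376809/120509
k=17  a_k=1  p_k/q_k = 3287049/166660
(x₁, y₁) = (3287049, 166660);  3287049² − 389·166660² = 1 ✓

3287049 166660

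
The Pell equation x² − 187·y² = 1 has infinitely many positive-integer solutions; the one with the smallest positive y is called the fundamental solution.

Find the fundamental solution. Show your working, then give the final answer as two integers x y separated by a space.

1682 123

√187 = [13; 1,2,13,2,1,26, …], period ℓ=6 (even) → k=5
a_0=13:  p_0=13·1+0=13,  q_0=13·0+1=1
a_1=1:  p_1=1·13+1=14,  q_1=1·1+0=1
a_2=2:  p_2=2·14+13=41,  q_2=2·1+1=3
a_3=13:  p_3=13·41+14=547,  q_3=13·3+1=40
a_4=2:  p_4=2·547+41=1135,  q_4=2·40+3=83
a_5=1:  p_5=1·1135+547=1682,  q_5=1·83+40=123
→ (1682, 123).  Check: 1682²=2829124, 187·123²=2829123, difference 1.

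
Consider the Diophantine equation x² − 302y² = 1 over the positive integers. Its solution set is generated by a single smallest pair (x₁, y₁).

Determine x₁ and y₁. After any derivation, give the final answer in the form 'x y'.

4276623 246092

√302 → a₀=17, period (2,1,1,1,4,…,1,2,34); ℓ=16 even so k=15
step 0: (17, 1)  from 17·(1,0) + (0,1)
step 1: (35, 2)  from 2·(17,1) + (1,0)
…
step 6: (1425, 82)  from 2·(643,37) + (139,8)
step 7: (2068, 119)  from 1·(1425,82) + (643,37)
step 8: (34513, 1986)  from 16·(2068,119) + (1425,82)
…
step 10: (107675, 6196)  from 2·(36581,2105) + (34513,1986)
…
step 14: (1617193, 93059)  from 1·(1042237,59974) + (574956,33085)
step 15: (4276623, 246092)  from 2·(1617193,93059) + (1042237,59974)
fundamental: x₁=4276623, y₁=246092  (since 18289504284129 − 302·60561272464 = 1)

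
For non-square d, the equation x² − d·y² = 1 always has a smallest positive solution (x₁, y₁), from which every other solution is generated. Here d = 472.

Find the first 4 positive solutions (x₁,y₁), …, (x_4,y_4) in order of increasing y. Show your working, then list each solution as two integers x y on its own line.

306917 14127
188396089777 8671632918
115643925371868101 5322943120573485
70986173286526887819457 3267403467465432958572

[21; 1,2,1,1,1,…,2,1,42] for √472; ℓ=14 ⇒ convergent index 13
a_0=21:  p_0=21·1+0=21,  q_0=21·0+1=1
…
a_3=1:  p_3=1·65+22=87,  q_3=1·3+1=4
…
a_7=5:  p_7=5·1108+239=5779,  q_7=5·51+11=266
…
a_12=2:  p_12=2·84230+54227=222687,  q_12=2·3877+2496=10250
a_13=1:  p_13=1·222687+84230=306917,  q_13=1·10250+3877=14127
(x₁, y₁) = (306917, 14127);  306917² − 472·14127² = 1 ✓
(306917+14127√472)^2 = 188396089777 + 8671632918√472
(306917+14127√472)^3 = 115643925371868101 + 5322943120573485√472
(306917+14127√472)^4 = 70986173286526887819457 + 3267403467465432958572√472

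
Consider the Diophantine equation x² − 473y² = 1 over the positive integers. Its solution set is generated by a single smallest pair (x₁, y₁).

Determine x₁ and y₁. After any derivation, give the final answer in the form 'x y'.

[21; 1,2,1,42] for √473; ℓ=4 ⇒ convergent index 3
i=0: a=21 ⇒ p=21, q=1
…
i=2: a=2 ⇒ p=65, q=3
i=3: a=1 ⇒ p=87, q=4
(x₁, y₁) = (87, 4);  87² − 473·4² = 1 ✓

87 4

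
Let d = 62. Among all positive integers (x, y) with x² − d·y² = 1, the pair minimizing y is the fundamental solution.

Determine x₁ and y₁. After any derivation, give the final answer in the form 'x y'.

√62 → a₀=7, period (1,6,1,14); ℓ=4 even so k=3
k=0  a_k=7  p_k/q_k = 7/1
…
k=2  a_k=6  p_k/q_k = 55/7
k=3  a_k=1  p_k/q_k = 63/8
fundamental: x₁=63, y₁=8  (since 3969 − 62·64 = 1)

63 8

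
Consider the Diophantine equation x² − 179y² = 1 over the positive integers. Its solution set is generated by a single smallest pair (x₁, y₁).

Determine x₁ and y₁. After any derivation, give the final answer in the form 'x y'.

4190210 313191

√179 = [13; 2,1,1,1,3,…,1,2,26, …], period ℓ=14 (even) → k=13
i=0: a=13 ⇒ p=13, q=1
i=1: a=2 ⇒ p=27, q=2
…
i=4: a=1 ⇒ p=107, q=8
i=5: a=3 ⇒ p=388, q=29
i=6: a=5 ⇒ p=2047, q=153
i=7: a=13 ⇒ p=26999, q=2018
…
i=9: a=3 ⇒ p=438125, q=32747
i=10: a=1 ⇒ p=575167, q=42990
i=11: a=1 ⇒ p=1013292, q=75737
i=12: a=1 ⇒ p=1588459, q=118727
i=13: a=2 ⇒ p=4190210, q=313191
(x₁, y₁) = (4190210, 313191);  4190210² − 179·313191² = 1 ✓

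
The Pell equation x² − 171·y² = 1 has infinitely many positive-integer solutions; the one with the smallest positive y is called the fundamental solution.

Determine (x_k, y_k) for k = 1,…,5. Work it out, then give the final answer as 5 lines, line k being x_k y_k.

[13; 13,26] for √171; ℓ=2 ⇒ convergent index 1
a_0=13:  p_0=13·1+0=13,  q_0=13·0+1=1
a_1=13:  p_1=13·13+1=170,  q_1=13·1+0=13
→ (170, 13).  Check: 170²=28900, 171·13²=28899, difference 1.
(170+13√171)^2 = 57799 + 4420√171
(170+13√171)^3 = 19651490 + 1502787√171
(170+13√171)^4 = 6681448801 + 510943160√171
(170+13√171)^5 = 2271672940850 + 173719171613√171

170 13
57799 4420
19651490 1502787
6681448801 510943160
2271672940850 173719171613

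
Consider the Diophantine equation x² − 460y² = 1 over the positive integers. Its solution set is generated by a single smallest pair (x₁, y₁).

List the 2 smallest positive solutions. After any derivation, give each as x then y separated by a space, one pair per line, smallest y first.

2535751 118230
12860066268001 599603681460

d=460: √d = [21; 2,4,3,1,2,10,2,1,3,4,2,42] (ℓ=12, even), read p_11/q_11
k=0  a_k=21  p_k/q_k = 21/1
k=1  a_k=2  p_k/q_k = 43/2
k=2  a_k=4  p_k/q_k = 193/9
k=3  a_k=3  p_k/q_k = 622/29
k=4  a_k=1  p_k/q_k = 815/38
…
k=6  a_k=10  p_k/q_k = 23335/1088
k=7  a_k=2  p_k/q_k = 48922/2281
k=8  a_k=1  p_k/q_k = 72257/3369
…
k=10  a_k=4  p_k/q_k = 1135029/52921
k=11  a_k=2  p_k/q_k = 2535751/118230
(x₁, y₁) = (2535751, 118230);  2535751² − 460·118230² = 1 ✓
(2535751+118230√460)^2 = 12860066268001 + 599603681460√460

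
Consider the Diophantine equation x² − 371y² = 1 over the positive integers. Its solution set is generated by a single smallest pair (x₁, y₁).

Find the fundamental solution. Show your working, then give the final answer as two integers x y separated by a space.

1695 88

d=371: √d = [19; 3,1,4,1,3,38] (ℓ=6, even), read p_5/q_5
a_0=19:  p_0=19·1+0=19,  q_0=19·0+1=1
a_1=3:  p_1=3·19+1=58,  q_1=3·1+0=3
a_2=1:  p_2=1·58+19=77,  q_2=1·3+1=4
…
a_4=1:  p_4=1·366+77=443,  q_4=1·19+4=23
a_5=3:  p_5=3·443+366=1695,  q_5=3·23+19=88
(x₁, y₁) = (1695, 88);  1695² − 371·88² = 1 ✓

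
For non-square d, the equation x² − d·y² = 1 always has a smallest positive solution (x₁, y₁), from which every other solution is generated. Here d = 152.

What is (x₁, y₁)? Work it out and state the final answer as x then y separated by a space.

37 3

√152 → a₀=12, period (3,24); ℓ=2 even so k=1
k=0  a_k=12  p_k/q_k = 12/1
k=1  a_k=3  p_k/q_k = 37/3
fundamental: x₁=37, y₁=3  (since 1369 − 152·9 = 1)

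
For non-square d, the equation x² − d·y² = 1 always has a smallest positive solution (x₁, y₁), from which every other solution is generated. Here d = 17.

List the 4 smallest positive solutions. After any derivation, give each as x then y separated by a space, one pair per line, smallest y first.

33 8
2177 528
143649 34840
9478657 2298912

d=17: √d = [4; 8] (ℓ=1, odd), read p_1/q_1
step 0: (4, 1)  from 4·(1,0) + (0,1)
step 1: (33, 8)  from 8·(4,1) + (1,0)
fundamental: x₁=33, y₁=8  (since 1089 − 17·64 = 1)
k=2:  x_2 = 33·33+17·8·8 = 2177,  y_2 = 33·8+8·33 = 528
k=3:  x_3 = 33·2177+17·8·528 = 143649,  y_3 = 33·528+8·2177 = 34840
k=4:  x_4 = 33·143649+17·8·34840 = 9478657,  y_4 = 33·34840+8·143649 = 2298912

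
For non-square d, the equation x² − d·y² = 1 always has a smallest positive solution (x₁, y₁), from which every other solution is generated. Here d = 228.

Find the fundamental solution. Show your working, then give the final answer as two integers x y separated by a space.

√228 → a₀=15, period (10,30); ℓ=2 even so k=1
a_0=15:  p_0=15·1+0=15,  q_0=15·0+1=1
a_1=10:  p_1=10·15+1=151,  q_1=10·1+0=10
→ (151, 10).  Check: 151²=22801, 228·10²=22800, difference 1.

151 10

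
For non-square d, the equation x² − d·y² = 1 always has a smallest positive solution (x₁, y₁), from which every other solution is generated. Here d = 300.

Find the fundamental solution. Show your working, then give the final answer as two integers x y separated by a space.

√300 → a₀=17, period (3,8,3,34); ℓ=4 even so k=3
k=0  a_k=17  p_k/q_k = 17/1
k=1  a_k=3  p_k/q_k = 52/3
k=2  a_k=8  p_k/q_k = 433/25
k=3  a_k=3  p_k/q_k = 1351/78
→ (1351, 78).  Check: 1351²=1825201, 300·78²=1825200, difference 1.

1351 78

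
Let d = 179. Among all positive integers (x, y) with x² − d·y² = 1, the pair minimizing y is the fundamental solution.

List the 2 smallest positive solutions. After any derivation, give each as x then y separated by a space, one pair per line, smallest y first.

4190210 313191
35115719688199 2624672120220

d=179: √d = [13; 2,1,1,1,3,…,1,2,26] (ℓ=14, even), read p_13/q_13
step 0: (13, 1)  from 13·(1,0) + (0,1)
…
step 8: (137042, 10243)  from 5·(26999,2018) + (2047,153)
…
step 10: (575167, 42990)  from 1·(438125,32747) + (137042,10243)
step 11: (1013292, 75737)  from 1·(575167,42990) + (438125,32747)
step 12: (1588459, 118727)  from 1·(1013292,75737) + (575167,42990)
step 13: (4190210, 313191)  from 2·(1588459,118727) + (1013292,75737)
→ (4190210, 313191).  Check: 4190210²=17557859844100, 179·313191²=17557859844099, difference 1.
(x_2, y_2) = (4190210·4190210 + 179·313191·313191, 4190210·313191 + 313191·4190210) = (35115719688199, 2624672120220)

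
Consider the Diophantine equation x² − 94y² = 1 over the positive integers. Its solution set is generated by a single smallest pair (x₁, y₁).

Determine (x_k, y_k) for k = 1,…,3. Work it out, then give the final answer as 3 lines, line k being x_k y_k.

2143295 221064
9187426914049 947610731760
39382732335491159615 4062018686654877336

√94 = [9; 1,2,3,1,1,…,2,1,18, …], period ℓ=16 (even) → k=15
i=0: a=9 ⇒ p=9, q=1
…
i=2: a=2 ⇒ p=29, q=3
i=3: a=3 ⇒ p=97, q=10
i=4: a=1 ⇒ p=126, q=13
…
i=6: a=5 ⇒ p=1241, q=128
i=7: a=1 ⇒ p=1464, q=151
i=8: a=8 ⇒ p=12953, q=1336
i=9: a=1 ⇒ p=14417, q=1487
i=10: a=5 ⇒ p=85038, q=8771
i=11: a=1 ⇒ p=99455, q=10258
…
i=13: a=3 ⇒ p=652934, q=67345
i=14: a=2 ⇒ p=1490361, q=153719
i=15: a=1 ⇒ p=2143295, q=221064
(x₁, y₁) = (2143295, 221064);  2143295² − 94·221064² = 1 ✓
n=2: (2143295,221064)∘(2143295,221064) = (2143295·2143295+94·221064·221064, 2143295·221064+221064·2143295) = (9187426914049,947610731760)
n=3: (9187426914049,947610731760)∘(2143295,221064) = (2143295·9187426914049+94·221064·947610731760, 2143295·947610731760+221064·9187426914049) = (39382732335491159615,4062018686654877336)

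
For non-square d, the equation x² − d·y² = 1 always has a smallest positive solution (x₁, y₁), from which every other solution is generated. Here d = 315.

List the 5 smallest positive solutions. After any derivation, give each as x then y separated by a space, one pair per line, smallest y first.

71 4
10081 568
1431431 80652
203253121 11452016
28860511751 1626105620

d=315: √d = [17; 1,2,1,34] (ℓ=4, even), read p_3/q_3
i=0: a=17 ⇒ p=17, q=1
i=1: a=1 ⇒ p=18, q=1
i=2: a=2 ⇒ p=53, q=3
i=3: a=1 ⇒ p=71, q=4
→ (71, 4).  Check: 71²=5041, 315·4²=5040, difference 1.
(71+4√315)^2 = 10081 + 568√315
(71+4√315)^3 = 1431431 + 80652√315
(71+4√315)^4 = 203253121 + 11452016√315
(71+4√315)^5 = 28860511751 + 1626105620√315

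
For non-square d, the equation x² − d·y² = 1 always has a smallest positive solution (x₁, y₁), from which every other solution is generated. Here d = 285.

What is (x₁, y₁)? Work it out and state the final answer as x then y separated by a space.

2431 144

√285 = [16; 1,7,2,7,1,32, …], period ℓ=6 (even) → k=5
i=0: a=16 ⇒ p=16, q=1
…
i=4: a=7 ⇒ p=2144, q=127
i=5: a=1 ⇒ p=2431, q=144
(x₁, y₁) = (2431, 144);  2431² − 285·144² = 1 ✓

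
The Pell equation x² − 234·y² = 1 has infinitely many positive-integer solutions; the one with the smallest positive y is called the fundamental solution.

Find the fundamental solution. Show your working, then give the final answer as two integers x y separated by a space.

d=234: √d = [15; 3,2,1,2,1,2,3,30] (ℓ=8, even), read p_7/q_7
step 0: (15, 1)  from 15·(1,0) + (0,1)
…
step 2: (107, 7)  from 2·(46,3) + (15,1)
…
step 4: (413, 27)  from 2·(153,10) + (107,7)
step 5: (566, 37)  from 1·(413,27) + (153,10)
step 6: (1545, 101)  from 2·(566,37) + (413,27)
step 7: (5201, 340)  from 3·(1545,101) + (566,37)
(x₁, y₁) = (5201, 340);  5201² − 234·340² = 1 ✓

5201 340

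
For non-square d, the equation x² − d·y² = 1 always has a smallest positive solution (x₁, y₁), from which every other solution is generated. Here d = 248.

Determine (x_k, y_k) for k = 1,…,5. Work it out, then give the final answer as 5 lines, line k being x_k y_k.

√248 → a₀=15, period (1,2,1,30); ℓ=4 even so k=3
step 0: (15, 1)  from 15·(1,0) + (0,1)
…
step 2: (47, 3)  from 2·(16,1) + (15,1)
step 3: (63, 4)  from 1·(47,3) + (16,1)
fundamental: x₁=63, y₁=4  (since 3969 − 248·16 = 1)
k=2:  x_2 = 63·63+248·4·4 = 7937,  y_2 = 63·4+4·63 = 504
k=3:  x_3 = 63·7937+248·4·504 = 999999,  y_3 = 63·504+4·7937 = 63500
k=4:  x_4 = 63·999999+248·4·63500 = 125991937,  y_4 = 63·63500+4·999999 = 8000496
k=5:  x_5 = 63·125991937+248·4·8000496 = 15873984063,  y_5 = 63·8000496+4·125991937 = 1007998996

63 4
7937 504
999999 63500
125991937 8000496
15873984063 1007998996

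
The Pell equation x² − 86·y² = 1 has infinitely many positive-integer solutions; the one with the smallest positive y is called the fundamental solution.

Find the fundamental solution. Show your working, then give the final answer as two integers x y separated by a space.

10405 1122

√86 = [9; 3,1,1,1,8,1,1,1,3,18, …], period ℓ=10 (even) → k=9
i=0: a=9 ⇒ p=9, q=1
…
i=4: a=1 ⇒ p=102, q=11
i=5: a=8 ⇒ p=881, q=95
i=6: a=1 ⇒ p=983, q=106
i=7: a=1 ⇒ p=1864, q=201
i=8: a=1 ⇒ p=2847, q=307
i=9: a=3 ⇒ p=10405, q=1122
→ (10405, 1122).  Check: 10405²=108264025, 86·1122²=108264024, difference 1.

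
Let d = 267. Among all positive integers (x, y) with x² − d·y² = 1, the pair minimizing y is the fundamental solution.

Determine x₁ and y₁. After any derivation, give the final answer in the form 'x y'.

[16; 2,1,15,1,2,32] for √267; ℓ=6 ⇒ convergent index 5
i=0: a=16 ⇒ p=16, q=1
i=1: a=2 ⇒ p=33, q=2
…
i=3: a=15 ⇒ p=768, q=47
i=4: a=1 ⇒ p=817, q=50
i=5: a=2 ⇒ p=2402, q=147
fundamental: x₁=2402, y₁=147  (since 5769604 − 267·21609 = 1)

2402 147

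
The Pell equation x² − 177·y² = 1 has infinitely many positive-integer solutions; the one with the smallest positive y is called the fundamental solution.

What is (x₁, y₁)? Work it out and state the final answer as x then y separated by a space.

d=177: √d = [13; 3,3,2,8,2,3,3,26] (ℓ=8, even), read p_7/q_7
a_0=13:  p_0=13·1+0=13,  q_0=13·0+1=1
a_1=3:  p_1=3·13+1=40,  q_1=3·1+0=3
…
a_5=2:  p_5=2·2581+306=5468,  q_5=2·194+23=411
a_6=3:  p_6=3·5468+2581=18985,  q_6=3·411+194=1427
a_7=3:  p_7=3·18985+5468=62423,  q_7=3·1427+411=4692
fundamental: x₁=62423, y₁=4692  (since 3896630929 − 177·22014864 = 1)

62423 4692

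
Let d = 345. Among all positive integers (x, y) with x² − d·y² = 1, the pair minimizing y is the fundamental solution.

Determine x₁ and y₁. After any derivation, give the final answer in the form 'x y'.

6761 364

√345 → a₀=18, period (1,1,2,1,6,1,2,1,1,36); ℓ=10 even so k=9
i=0: a=18 ⇒ p=18, q=1
…
i=2: a=1 ⇒ p=37, q=2
…
i=4: a=1 ⇒ p=130, q=7
i=5: a=6 ⇒ p=873, q=47
i=6: a=1 ⇒ p=1003, q=54
…
i=8: a=1 ⇒ p=3882, q=209
i=9: a=1 ⇒ p=6761, q=364
(x₁, y₁) = (6761, 364);  6761² − 345·364² = 1 ✓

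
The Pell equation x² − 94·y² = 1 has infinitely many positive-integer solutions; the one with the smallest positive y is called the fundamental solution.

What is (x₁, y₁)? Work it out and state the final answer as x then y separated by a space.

2143295 221064

√94 = [9; 1,2,3,1,1,…,2,1,18, …], period ℓ=16 (even) → k=15
k=0  a_k=9  p_k/q_k = 9/1
…
k=3  a_k=3  p_k/q_k = 97/10
…
k=6  a_k=5  p_k/q_k = 1241/128
k=7  a_k=1  p_k/q_k = 1464/151
k=8  a_k=8  p_k/q_k = 12953/1336
…
k=10  a_k=5  p_k/q_k = 85038/8771
k=11  a_k=1  p_k/q_k = 99455/10258
k=12  a_k=1  p_k/q_k = 184493/19029
k=13  a_k=3  p_k/q_k = 652934/67345
k=14  a_k=2  p_k/q_k = 1490361/153719
k=15  a_k=1  p_k/q_k = 2143295/221064
→ (2143295, 221064).  Check: 2143295²=4593713457025, 94·221064²=4593713457024, difference 1.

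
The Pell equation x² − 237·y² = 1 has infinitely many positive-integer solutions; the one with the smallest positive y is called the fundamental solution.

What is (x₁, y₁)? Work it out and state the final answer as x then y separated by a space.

228151 14820

√237 → a₀=15, period (2,1,1,7,10,7,1,1,2,30); ℓ=10 even so k=9
k=0  a_k=15  p_k/q_k = 15/1
k=1  a_k=2  p_k/q_k = 31/2
…
k=5  a_k=10  p_k/q_k = 5927/385
…
k=8  a_k=1  p_k/q_k = 90075/5851
k=9  a_k=2  p_k/q_k = 228151/14820
fundamental: x₁=228151, y₁=14820  (since 52052878801 − 237·219632400 = 1)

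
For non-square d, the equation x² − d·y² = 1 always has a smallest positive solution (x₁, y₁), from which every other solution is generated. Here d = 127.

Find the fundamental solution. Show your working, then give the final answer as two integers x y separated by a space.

4730624 419775

√127 = [11; 3,1,2,2,7,11,7,2,2,1,3,22, …], period ℓ=12 (even) → k=11
a_0=11:  p_0=11·1+0=11,  q_0=11·0+1=1
a_1=3:  p_1=3·11+1=34,  q_1=3·1+0=3
…
a_3=2:  p_3=2·45+34=124,  q_3=2·4+3=11
a_4=2:  p_4=2·124+45=293,  q_4=2·11+4=26
…
a_6=11:  p_6=11·2175+293=24218,  q_6=11·193+26=2149
…
a_8=2:  p_8=2·171701+24218=367620,  q_8=2·15236+2149=32621
a_9=2:  p_9=2·367620+171701=906941,  q_9=2·32621+15236=80478
a_10=1:  p_10=1·906941+367620=1274561,  q_10=1·80478+32621=113099
a_11=3:  p_11=3·1274561+906941=4730624,  q_11=3·113099+80478=419775
fundamental: x₁=4730624, y₁=419775  (since 22378803429376 − 127·176211050625 = 1)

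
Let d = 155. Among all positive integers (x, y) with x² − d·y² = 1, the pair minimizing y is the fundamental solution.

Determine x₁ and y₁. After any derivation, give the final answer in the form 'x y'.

249 20

√155 = [12; 2,4,2,24, …], period ℓ=4 (even) → k=3
step 0: (12, 1)  from 12·(1,0) + (0,1)
step 1: (25, 2)  from 2·(12,1) + (1,0)
step 2: (112, 9)  from 4·(25,2) + (12,1)
step 3: (249, 20)  from 2·(112,9) + (25,2)
→ (249, 20).  Check: 249²=62001, 155·20²=62000, difference 1.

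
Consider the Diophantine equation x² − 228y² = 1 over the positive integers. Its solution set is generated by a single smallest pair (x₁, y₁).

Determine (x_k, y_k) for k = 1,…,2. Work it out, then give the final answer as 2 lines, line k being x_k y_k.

151 10
45601 3020

√228 → a₀=15, period (10,30); ℓ=2 even so k=1
i=0: a=15 ⇒ p=15, q=1
i=1: a=10 ⇒ p=151, q=10
→ (151, 10).  Check: 151²=22801, 228·10²=22800, difference 1.
(x_2, y_2) = (151·151 + 228·10·10, 151·10 + 10·151) = (45601, 3020)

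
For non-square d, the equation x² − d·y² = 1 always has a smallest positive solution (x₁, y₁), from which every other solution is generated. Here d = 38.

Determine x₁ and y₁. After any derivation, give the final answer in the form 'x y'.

37 6

√38 → a₀=6, period (6,12); ℓ=2 even so k=1
i=0: a=6 ⇒ p=6, q=1
i=1: a=6 ⇒ p=37, q=6
fundamental: x₁=37, y₁=6  (since 1369 − 38·36 = 1)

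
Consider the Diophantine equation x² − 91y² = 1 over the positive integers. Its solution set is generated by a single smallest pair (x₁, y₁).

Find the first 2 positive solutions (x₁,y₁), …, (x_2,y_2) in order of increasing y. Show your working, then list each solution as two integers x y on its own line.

1574 165
4954951 519420

d=91: √d = [9; 1,1,5,1,5,1,1,18] (ℓ=8, even), read p_7/q_7
k=0  a_k=9  p_k/q_k = 9/1
…
k=3  a_k=5  p_k/q_k = 105/11
k=4  a_k=1  p_k/q_k = 124/13
…
k=6  a_k=1  p_k/q_k = 849/89
k=7  a_k=1  p_k/q_k = 1574/165
fundamental: x₁=1574, y₁=165  (since 2477476 − 91·27225 = 1)
k=2:  x_2 = 1574·1574+91·165·165 = 4954951,  y_2 = 1574·165+165·1574 = 519420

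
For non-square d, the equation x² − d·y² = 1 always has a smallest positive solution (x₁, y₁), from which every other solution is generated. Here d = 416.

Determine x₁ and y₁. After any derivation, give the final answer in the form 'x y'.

5201 255

d=416: √d = [20; 2,1,1,9,1,1,2,40] (ℓ=8, even), read p_7/q_7
a_0=20:  p_0=20·1+0=20,  q_0=20·0+1=1
…
a_6=1:  p_6=1·1081+979=2060,  q_6=1·53+48=101
a_7=2:  p_7=2·2060+1081=5201,  q_7=2·101+53=255
fundamental: x₁=5201, y₁=255  (since 27050401 − 416·65025 = 1)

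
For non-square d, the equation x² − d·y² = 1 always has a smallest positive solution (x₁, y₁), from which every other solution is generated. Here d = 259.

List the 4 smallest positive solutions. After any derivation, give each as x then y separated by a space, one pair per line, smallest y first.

847225 52644
1435580401249 89202625800
2432519210895520825 151149389286757356
4121782176900479681520001 256115082676856799248400

d=259: √d = [16; 10,1,2,3,4,3,2,1,10,32] (ℓ=10, even), read p_9/q_9
i=0: a=16 ⇒ p=16, q=1
…
i=2: a=1 ⇒ p=177, q=11
…
i=4: a=3 ⇒ p=1722, q=107
…
i=6: a=3 ⇒ p=23931, q=1487
…
i=8: a=1 ⇒ p=79196, q=4921
i=9: a=10 ⇒ p=847225, q=52644
→ (847225, 52644).  Check: 847225²=717790200625, 259·52644²=717790200624, difference 1.
(x_2, y_2) = (847225·847225 + 259·52644·52644, 847225·52644 + 52644·847225) = (1435580401249, 89202625800)
(x_3, y_3) = (847225·1435580401249 + 259·52644·89202625800, 847225·89202625800 + 52644·1435580401249) = (2432519210895520825, 151149389286757356)
(x_4, y_4) = (847225·2432519210895520825 + 259·52644·151149389286757356, 847225·151149389286757356 + 52644·2432519210895520825) = (4121782176900479681520001, 256115082676856799248400)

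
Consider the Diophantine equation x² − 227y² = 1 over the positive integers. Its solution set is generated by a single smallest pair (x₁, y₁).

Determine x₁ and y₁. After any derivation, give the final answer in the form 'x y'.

√227 → a₀=15, period (15,30); ℓ=2 even so k=1
k=0  a_k=15  p_k/q_k = 15/1
k=1  a_k=15  p_k/q_k = 226/15
fundamental: x₁=226, y₁=15  (since 51076 − 227·225 = 1)

226 15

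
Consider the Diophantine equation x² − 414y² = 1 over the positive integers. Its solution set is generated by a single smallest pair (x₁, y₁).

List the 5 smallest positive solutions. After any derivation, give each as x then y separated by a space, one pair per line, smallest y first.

√414 → a₀=20, period (2,1,7,2,7,1,2,40); ℓ=8 even so k=7
k=0  a_k=20  p_k/q_k = 20/1
…
k=2  a_k=1  p_k/q_k = 61/3
…
k=6  a_k=1  p_k/q_k = 8444/415
k=7  a_k=2  p_k/q_k = 24335/1196
fundamental: x₁=24335, y₁=1196  (since 592192225 − 414·1430416 = 1)
(x_2, y_2) = (24335·24335 + 414·1196·1196, 24335·1196 + 1196·24335) = (1184384449, 58209320)
(x_3, y_3) = (24335·1184384449 + 414·1196·58209320, 24335·58209320 + 1196·1184384449) = (57643991108495, 2833047603204)
(x_4, y_4) = (24335·57643991108495 + 414·1196·2833047603204, 24335·2833047603204 + 1196·57643991108495) = (2805533046066067201, 137884426789729360)
(x_5, y_5) = (24335·2805533046066067201 + 414·1196·137884426789729360, 24335·137884426789729360 + 1196·2805533046066067201) = (136545293294391499564175, 6710835049023080347996)

24335 1196
1184384449 58209320
57643991108495 2833047603204
2805533046066067201 137884426789729360
136545293294391499564175 6710835049023080347996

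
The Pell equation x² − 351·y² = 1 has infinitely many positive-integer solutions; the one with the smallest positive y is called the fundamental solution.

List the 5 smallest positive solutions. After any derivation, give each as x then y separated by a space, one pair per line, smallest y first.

62425 3332
7793761249 416000200
973051091875225 51937624966668
121485428812828080001 6484412476672499600
15167455786308534696249625 809578897660623950093332

[18; 1,2,1,3,2,2,2,3,1,2,1,36] for √351; ℓ=12 ⇒ convergent index 11
step 0: (18, 1)  from 18·(1,0) + (0,1)
…
step 2: (56, 3)  from 2·(19,1) + (18,1)
…
step 4: (281, 15)  from 3·(75,4) + (56,3)
…
step 8: (12796, 683)  from 3·(3747,200) + (1555,83)
step 9: (16543, 883)  from 1·(12796,683) + (3747,200)
step 10: (45882, 2449)  from 2·(16543,883) + (12796,683)
step 11: (62425, 3332)  from 1·(45882,2449) + (16543,883)
→ (62425, 3332).  Check: 62425²=3896880625, 351·3332²=3896880624, difference 1.
n=2: (62425,3332)∘(62425,3332) = (62425·62425+351·3332·3332, 62425·3332+3332·62425) = (7793761249,416000200)
n=3: (7793761249,416000200)∘(62425,3332) = (62425·7793761249+351·3332·416000200, 62425·416000200+3332·7793761249) = (973051091875225,51937624966668)
n=4: (973051091875225,51937624966668)∘(62425,3332) = (62425·973051091875225+351·3332·51937624966668, 62425·51937624966668+3332·973051091875225) = (121485428812828080001,6484412476672499600)
n=5: (121485428812828080001,6484412476672499600)∘(62425,3332) = (62425·121485428812828080001+351·3332·6484412476672499600, 62425·6484412476672499600+3332·121485428812828080001) = (15167455786308534696249625,809578897660623950093332)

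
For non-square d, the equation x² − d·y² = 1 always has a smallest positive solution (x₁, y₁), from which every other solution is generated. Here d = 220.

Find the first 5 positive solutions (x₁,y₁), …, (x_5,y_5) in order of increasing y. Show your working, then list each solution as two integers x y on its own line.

89 6
15841 1068
2819609 190098
501874561 33836376
89330852249 6022684830

√220 → a₀=14, period (1,4,1,28); ℓ=4 even so k=3
i=0: a=14 ⇒ p=14, q=1
i=1: a=1 ⇒ p=15, q=1
i=2: a=4 ⇒ p=74, q=5
i=3: a=1 ⇒ p=89, q=6
(x₁, y₁) = (89, 6);  89² − 220·6² = 1 ✓
(x_2, y_2) = (89·89 + 220·6·6, 89·6 + 6·89) = (15841, 1068)
(x_3, y_3) = (89·15841 + 220·6·1068, 89·1068 + 6·15841) = (2819609, 190098)
(x_4, y_4) = (89·2819609 + 220·6·190098, 89·190098 + 6·2819609) = (501874561, 33836376)
(x_5, y_5) = (89·501874561 + 220·6·33836376, 89·33836376 + 6·501874561) = (89330852249, 6022684830)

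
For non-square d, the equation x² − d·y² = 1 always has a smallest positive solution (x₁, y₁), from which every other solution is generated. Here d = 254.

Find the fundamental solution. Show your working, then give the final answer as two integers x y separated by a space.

255 16

√254 → a₀=15, period (1,14,1,30); ℓ=4 even so k=3
step 0: (15, 1)  from 15·(1,0) + (0,1)
step 1: (16, 1)  from 1·(15,1) + (1,0)
step 2: (239, 15)  from 14·(16,1) + (15,1)
step 3: (255, 16)  from 1·(239,15) + (16,1)
fundamental: x₁=255, y₁=16  (since 65025 − 254·256 = 1)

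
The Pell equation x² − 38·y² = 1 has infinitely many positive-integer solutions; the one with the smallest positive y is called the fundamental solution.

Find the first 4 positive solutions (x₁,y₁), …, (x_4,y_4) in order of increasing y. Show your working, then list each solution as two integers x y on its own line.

37 6
2737 444
202501 32850
14982337 2430456

d=38: √d = [6; 6,12] (ℓ=2, even), read p_1/q_1
k=0  a_k=6  p_k/q_k = 6/1
k=1  a_k=6  p_k/q_k = 37/6
fundamental: x₁=37, y₁=6  (since 1369 − 38·36 = 1)
k=2:  x_2 = 37·37+38·6·6 = 2737,  y_2 = 37·6+6·37 = 444
k=3:  x_3 = 37·2737+38·6·444 = 202501,  y_3 = 37·444+6·2737 = 32850
k=4:  x_4 = 37·202501+38·6·32850 = 14982337,  y_4 = 37·32850+6·202501 = 2430456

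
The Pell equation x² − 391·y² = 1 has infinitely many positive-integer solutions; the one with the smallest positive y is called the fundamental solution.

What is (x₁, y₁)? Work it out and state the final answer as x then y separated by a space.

[19; 1,3,2,2,1,…,3,1,38] for √391; ℓ=16 ⇒ convergent index 15
step 0: (19, 1)  from 19·(1,0) + (0,1)
…
step 3: (178, 9)  from 2·(79,4) + (20,1)
…
step 5: (613, 31)  from 1·(435,22) + (178,9)
…
step 10: (160266, 8105)  from 1·(107747,5449) + (52519,2656)
…
step 14: (5678083, 287153)  from 3·(1660597,83980) + (696292,35213)
step 15: (7338680, 371133)  from 1·(5678083,287153) + (1660597,83980)
→ (7338680, 371133).  Check: 7338680²=53856224142400, 391·371133²=53856224142399, difference 1.

7338680 371133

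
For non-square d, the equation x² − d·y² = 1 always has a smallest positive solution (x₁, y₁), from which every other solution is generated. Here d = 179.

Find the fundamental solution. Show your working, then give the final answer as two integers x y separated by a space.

4190210 313191

[13; 2,1,1,1,3,…,1,2,26] for √179; ℓ=14 ⇒ convergent index 13
i=0: a=13 ⇒ p=13, q=1
i=1: a=2 ⇒ p=27, q=2
…
i=3: a=1 ⇒ p=67, q=5
…
i=8: a=5 ⇒ p=137042, q=10243
i=9: a=3 ⇒ p=438125, q=32747
i=10: a=1 ⇒ p=575167, q=42990
…
i=12: a=1 ⇒ p=1588459, q=118727
i=13: a=2 ⇒ p=4190210, q=313191
→ (4190210, 313191).  Check: 4190210²=17557859844100, 179·313191²=17557859844099, difference 1.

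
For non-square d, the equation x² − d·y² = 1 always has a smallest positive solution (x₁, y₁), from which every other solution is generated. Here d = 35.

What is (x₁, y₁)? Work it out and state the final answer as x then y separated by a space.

6 1

√35 = [5; 1,10, …], period ℓ=2 (even) → k=1
a_0=5:  p_0=5·1+0=5,  q_0=5·0+1=1
a_1=1:  p_1=1·5+1=6,  q_1=1·1+0=1
fundamental: x₁=6, y₁=1  (since 36 − 35·1 = 1)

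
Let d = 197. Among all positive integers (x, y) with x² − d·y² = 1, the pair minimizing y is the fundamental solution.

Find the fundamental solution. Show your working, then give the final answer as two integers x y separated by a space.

393 28

√197 = [14; 28, …], period ℓ=1 (odd) → k=1
k=0  a_k=14  p_k/q_k = 14/1
k=1  a_k=28  p_k/q_k = 393/28
(x₁, y₁) = (393, 28);  393² − 197·28² = 1 ✓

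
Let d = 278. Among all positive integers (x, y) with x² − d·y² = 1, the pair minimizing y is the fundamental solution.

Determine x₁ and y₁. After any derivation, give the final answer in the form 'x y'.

√278 = [16; 1,2,16,2,1,32, …], period ℓ=6 (even) → k=5
step 0: (16, 1)  from 16·(1,0) + (0,1)
…
step 4: (1684, 101)  from 2·(817,49) + (50,3)
step 5: (2501, 150)  from 1·(1684,101) + (817,49)
fundamental: x₁=2501, y₁=150  (since 6255001 − 278·22500 = 1)

2501 150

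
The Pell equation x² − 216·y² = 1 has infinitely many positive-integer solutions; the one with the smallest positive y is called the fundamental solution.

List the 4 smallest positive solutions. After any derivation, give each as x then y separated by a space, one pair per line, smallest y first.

d=216: √d = [14; 1,2,3,2,1,28] (ℓ=6, even), read p_5/q_5
step 0: (14, 1)  from 14·(1,0) + (0,1)
step 1: (15, 1)  from 1·(14,1) + (1,0)
step 2: (44, 3)  from 2·(15,1) + (14,1)
step 3: (147, 10)  from 3·(44,3) + (15,1)
step 4: (338, 23)  from 2·(147,10) + (44,3)
step 5: (485, 33)  from 1·(338,23) + (147,10)
fundamental: x₁=485, y₁=33  (since 235225 − 216·1089 = 1)
(485+33√216)^2 = 470449 + 32010√216
(485+33√216)^3 = 456335045 + 31049667√216
(485+33√216)^4 = 442644523201 + 30118144980√216

485 33
470449 32010
456335045 31049667
442644523201 30118144980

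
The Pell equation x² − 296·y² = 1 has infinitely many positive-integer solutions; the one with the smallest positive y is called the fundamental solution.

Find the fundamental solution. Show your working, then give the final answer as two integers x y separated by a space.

3699 215

d=296: √d = [17; 4,1,7,1,4,34] (ℓ=6, even), read p_5/q_5
step 0: (17, 1)  from 17·(1,0) + (0,1)
…
step 4: (757, 44)  from 1·(671,39) + (86,5)
step 5: (3699, 215)  from 4·(757,44) + (671,39)
→ (3699, 215).  Check: 3699²=13682601, 296·215²=13682600, difference 1.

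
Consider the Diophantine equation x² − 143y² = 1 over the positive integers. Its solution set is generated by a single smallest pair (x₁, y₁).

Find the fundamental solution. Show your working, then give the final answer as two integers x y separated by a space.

d=143: √d = [11; 1,22] (ℓ=2, even), read p_1/q_1
a_0=11:  p_0=11·1+0=11,  q_0=11·0+1=1
a_1=1:  p_1=1·11+1=12,  q_1=1·1+0=1
fundamental: x₁=12, y₁=1  (since 144 − 143·1 = 1)

12 1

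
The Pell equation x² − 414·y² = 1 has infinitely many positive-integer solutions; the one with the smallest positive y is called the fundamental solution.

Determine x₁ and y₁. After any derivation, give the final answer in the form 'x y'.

24335 1196

√414 = [20; 2,1,7,2,7,1,2,40, …], period ℓ=8 (even) → k=7
a_0=20:  p_0=20·1+0=20,  q_0=20·0+1=1
a_1=2:  p_1=2·20+1=41,  q_1=2·1+0=2
a_2=1:  p_2=1·41+20=61,  q_2=1·2+1=3
…
a_4=2:  p_4=2·468+61=997,  q_4=2·23+3=49
…
a_6=1:  p_6=1·7447+997=8444,  q_6=1·366+49=415
a_7=2:  p_7=2·8444+7447=24335,  q_7=2·415+366=1196
fundamental: x₁=24335, y₁=1196  (since 592192225 − 414·1430416 = 1)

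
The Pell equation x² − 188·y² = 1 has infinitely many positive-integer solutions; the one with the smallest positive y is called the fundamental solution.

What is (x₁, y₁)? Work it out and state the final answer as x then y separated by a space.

d=188: √d = [13; 1,2,2,6,2,2,1,26] (ℓ=8, even), read p_7/q_7
step 0: (13, 1)  from 13·(1,0) + (0,1)
step 1: (14, 1)  from 1·(13,1) + (1,0)
step 2: (41, 3)  from 2·(14,1) + (13,1)
step 3: (96, 7)  from 2·(41,3) + (14,1)
step 4: (617, 45)  from 6·(96,7) + (41,3)
…
step 6: (3277, 239)  from 2·(1330,97) + (617,45)
step 7: (4607, 336)  from 1·(3277,239) + (1330,97)
fundamental: x₁=4607, y₁=336  (since 21224449 − 188·112896 = 1)

4607 336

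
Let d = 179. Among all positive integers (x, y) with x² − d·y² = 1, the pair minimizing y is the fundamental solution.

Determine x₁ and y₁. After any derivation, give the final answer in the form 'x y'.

√179 = [13; 2,1,1,1,3,…,1,2,26, …], period ℓ=14 (even) → k=13
k=0  a_k=13  p_k/q_k = 13/1
…
k=2  a_k=1  p_k/q_k = 40/3
…
k=4  a_k=1  p_k/q_k = 107/8
k=5  a_k=3  p_k/q_k = 388/29
…
k=7  a_k=13  p_k/q_k = 26999/2018
k=8  a_k=5  p_k/q_k = 137042/10243
k=9  a_k=3  p_k/q_k = 438125/32747
k=10  a_k=1  p_k/q_k = 575167/42990
k=11  a_k=1  p_k/q_k = 1013292/75737
k=12  a_k=1  p_k/q_k = 1588459/118727
k=13  a_k=2  p_k/q_k = 4190210/313191
→ (4190210, 313191).  Check: 4190210²=17557859844100, 179·313191²=17557859844099, difference 1.

4190210 313191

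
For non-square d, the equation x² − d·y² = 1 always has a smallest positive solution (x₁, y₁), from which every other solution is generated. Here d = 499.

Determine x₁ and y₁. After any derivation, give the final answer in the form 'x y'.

√499 → a₀=22, period (2,1,21,1,2,44); ℓ=6 even so k=5
i=0: a=22 ⇒ p=22, q=1
i=1: a=2 ⇒ p=45, q=2
…
i=3: a=21 ⇒ p=1452, q=65
i=4: a=1 ⇒ p=1519, q=68
i=5: a=2 ⇒ p=4490, q=201
(x₁, y₁) = (4490, 201);  4490² − 499·201² = 1 ✓

4490 201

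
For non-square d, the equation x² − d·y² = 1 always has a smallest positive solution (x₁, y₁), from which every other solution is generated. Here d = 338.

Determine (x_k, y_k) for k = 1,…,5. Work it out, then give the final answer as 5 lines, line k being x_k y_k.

d=338: √d = [18; 2,1,1,2,36] (ℓ=5, odd), read p_9/q_9
step 0: (18, 1)  from 18·(1,0) + (0,1)
…
step 3: (92, 5)  from 1·(55,3) + (37,2)
…
step 5: (8696, 473)  from 36·(239,13) + (92,5)
…
step 8: (43958, 2391)  from 1·(26327,1432) + (17631,959)
step 9: (114243, 6214)  from 2·(43958,2391) + (26327,1432)
fundamental: x₁=114243, y₁=6214  (since 13051463049 − 338·38613796 = 1)
n=2: (114243,6214)∘(114243,6214) = (114243·114243+338·6214·6214, 114243·6214+6214·114243) = (26102926097,1419812004)
n=3: (26102926097,1419812004)∘(114243,6214) = (114243·26102926097+338·6214·1419812004, 114243·1419812004+6214·26102926097) = (5964153172084899,324407165539730)
n=4: (5964153172084899,324407165539730)∘(114243,6214) = (114243·5964153172084899+338·6214·324407165539730, 114243·324407165539730+6214·5964153172084899) = (1362725501650887306817,74122495624090936776)
n=5: (1362725501650887306817,74122495624090936776)∘(114243,6214) = (114243·1362725501650887306817+338·6214·74122495624090936776, 114243·74122495624090936776+6214·1362725501650887306817) = (311363698964240484013304163,16935952534841634614661406)

114243 6214
26102926097 1419812004
5964153172084899 324407165539730
1362725501650887306817 74122495624090936776
311363698964240484013304163 16935952534841634614661406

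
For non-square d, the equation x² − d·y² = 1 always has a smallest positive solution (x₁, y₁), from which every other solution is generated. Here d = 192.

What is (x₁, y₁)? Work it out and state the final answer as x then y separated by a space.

97 7

d=192: √d = [13; 1,5,1,26] (ℓ=4, even), read p_3/q_3
i=0: a=13 ⇒ p=13, q=1
i=1: a=1 ⇒ p=14, q=1
i=2: a=5 ⇒ p=83, q=6
i=3: a=1 ⇒ p=97, q=7
→ (97, 7).  Check: 97²=9409, 192·7²=9408, difference 1.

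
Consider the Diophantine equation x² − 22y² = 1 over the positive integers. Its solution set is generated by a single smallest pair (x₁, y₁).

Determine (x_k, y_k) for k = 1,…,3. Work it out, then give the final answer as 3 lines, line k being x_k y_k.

[4; 1,2,4,2,1,8] for √22; ℓ=6 ⇒ convergent index 5
i=0: a=4 ⇒ p=4, q=1
i=1: a=1 ⇒ p=5, q=1
i=2: a=2 ⇒ p=14, q=3
…
i=4: a=2 ⇒ p=136, q=29
i=5: a=1 ⇒ p=197, q=42
fundamental: x₁=197, y₁=42  (since 38809 − 22·1764 = 1)
n=2: (197,42)∘(197,42) = (197·197+22·42·42, 197·42+42·197) = (77617,16548)
n=3: (77617,16548)∘(197,42) = (197·77617+22·42·16548, 197·16548+42·77617) = (30580901,6519870)

197 42
77617 16548
30580901 6519870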